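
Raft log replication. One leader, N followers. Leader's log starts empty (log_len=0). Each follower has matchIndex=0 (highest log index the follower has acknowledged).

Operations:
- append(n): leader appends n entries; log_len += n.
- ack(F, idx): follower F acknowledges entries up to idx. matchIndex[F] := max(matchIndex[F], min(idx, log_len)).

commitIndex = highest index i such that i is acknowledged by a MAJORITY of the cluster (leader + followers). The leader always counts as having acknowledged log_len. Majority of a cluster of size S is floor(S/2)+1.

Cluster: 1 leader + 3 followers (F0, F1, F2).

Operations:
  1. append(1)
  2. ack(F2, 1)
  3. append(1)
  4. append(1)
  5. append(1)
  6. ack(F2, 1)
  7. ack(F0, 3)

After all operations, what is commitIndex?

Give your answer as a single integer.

Op 1: append 1 -> log_len=1
Op 2: F2 acks idx 1 -> match: F0=0 F1=0 F2=1; commitIndex=0
Op 3: append 1 -> log_len=2
Op 4: append 1 -> log_len=3
Op 5: append 1 -> log_len=4
Op 6: F2 acks idx 1 -> match: F0=0 F1=0 F2=1; commitIndex=0
Op 7: F0 acks idx 3 -> match: F0=3 F1=0 F2=1; commitIndex=1

Answer: 1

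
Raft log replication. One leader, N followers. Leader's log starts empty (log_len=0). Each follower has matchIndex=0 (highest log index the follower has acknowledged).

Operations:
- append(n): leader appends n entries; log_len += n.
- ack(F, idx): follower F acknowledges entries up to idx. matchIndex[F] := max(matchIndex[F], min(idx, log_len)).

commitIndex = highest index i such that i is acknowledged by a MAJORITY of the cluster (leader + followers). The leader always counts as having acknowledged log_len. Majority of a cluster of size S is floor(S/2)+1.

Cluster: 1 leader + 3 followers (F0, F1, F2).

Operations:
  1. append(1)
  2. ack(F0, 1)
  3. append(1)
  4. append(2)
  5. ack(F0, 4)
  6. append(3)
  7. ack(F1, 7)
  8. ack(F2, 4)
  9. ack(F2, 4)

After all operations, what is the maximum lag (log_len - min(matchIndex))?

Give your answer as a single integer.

Op 1: append 1 -> log_len=1
Op 2: F0 acks idx 1 -> match: F0=1 F1=0 F2=0; commitIndex=0
Op 3: append 1 -> log_len=2
Op 4: append 2 -> log_len=4
Op 5: F0 acks idx 4 -> match: F0=4 F1=0 F2=0; commitIndex=0
Op 6: append 3 -> log_len=7
Op 7: F1 acks idx 7 -> match: F0=4 F1=7 F2=0; commitIndex=4
Op 8: F2 acks idx 4 -> match: F0=4 F1=7 F2=4; commitIndex=4
Op 9: F2 acks idx 4 -> match: F0=4 F1=7 F2=4; commitIndex=4

Answer: 3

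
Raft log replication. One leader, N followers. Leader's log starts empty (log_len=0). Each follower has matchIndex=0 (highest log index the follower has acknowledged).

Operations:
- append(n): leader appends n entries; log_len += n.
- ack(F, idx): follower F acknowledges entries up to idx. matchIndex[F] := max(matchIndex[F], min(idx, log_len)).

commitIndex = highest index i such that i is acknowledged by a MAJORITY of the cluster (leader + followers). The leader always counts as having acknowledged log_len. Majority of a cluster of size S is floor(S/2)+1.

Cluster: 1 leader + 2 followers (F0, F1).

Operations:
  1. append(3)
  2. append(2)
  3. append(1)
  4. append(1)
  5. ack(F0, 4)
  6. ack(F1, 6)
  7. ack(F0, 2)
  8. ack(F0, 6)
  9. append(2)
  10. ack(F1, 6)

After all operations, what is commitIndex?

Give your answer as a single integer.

Op 1: append 3 -> log_len=3
Op 2: append 2 -> log_len=5
Op 3: append 1 -> log_len=6
Op 4: append 1 -> log_len=7
Op 5: F0 acks idx 4 -> match: F0=4 F1=0; commitIndex=4
Op 6: F1 acks idx 6 -> match: F0=4 F1=6; commitIndex=6
Op 7: F0 acks idx 2 -> match: F0=4 F1=6; commitIndex=6
Op 8: F0 acks idx 6 -> match: F0=6 F1=6; commitIndex=6
Op 9: append 2 -> log_len=9
Op 10: F1 acks idx 6 -> match: F0=6 F1=6; commitIndex=6

Answer: 6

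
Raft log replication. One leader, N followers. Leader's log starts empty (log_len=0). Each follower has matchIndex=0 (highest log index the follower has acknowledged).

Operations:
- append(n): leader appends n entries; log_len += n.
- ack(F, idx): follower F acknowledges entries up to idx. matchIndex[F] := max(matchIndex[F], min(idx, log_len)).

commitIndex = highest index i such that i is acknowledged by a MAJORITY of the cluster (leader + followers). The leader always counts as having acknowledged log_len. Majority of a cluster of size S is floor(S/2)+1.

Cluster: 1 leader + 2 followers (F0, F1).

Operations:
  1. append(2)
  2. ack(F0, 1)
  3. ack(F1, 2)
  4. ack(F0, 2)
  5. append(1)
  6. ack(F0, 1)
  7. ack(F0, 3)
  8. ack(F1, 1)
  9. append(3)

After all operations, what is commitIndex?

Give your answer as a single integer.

Answer: 3

Derivation:
Op 1: append 2 -> log_len=2
Op 2: F0 acks idx 1 -> match: F0=1 F1=0; commitIndex=1
Op 3: F1 acks idx 2 -> match: F0=1 F1=2; commitIndex=2
Op 4: F0 acks idx 2 -> match: F0=2 F1=2; commitIndex=2
Op 5: append 1 -> log_len=3
Op 6: F0 acks idx 1 -> match: F0=2 F1=2; commitIndex=2
Op 7: F0 acks idx 3 -> match: F0=3 F1=2; commitIndex=3
Op 8: F1 acks idx 1 -> match: F0=3 F1=2; commitIndex=3
Op 9: append 3 -> log_len=6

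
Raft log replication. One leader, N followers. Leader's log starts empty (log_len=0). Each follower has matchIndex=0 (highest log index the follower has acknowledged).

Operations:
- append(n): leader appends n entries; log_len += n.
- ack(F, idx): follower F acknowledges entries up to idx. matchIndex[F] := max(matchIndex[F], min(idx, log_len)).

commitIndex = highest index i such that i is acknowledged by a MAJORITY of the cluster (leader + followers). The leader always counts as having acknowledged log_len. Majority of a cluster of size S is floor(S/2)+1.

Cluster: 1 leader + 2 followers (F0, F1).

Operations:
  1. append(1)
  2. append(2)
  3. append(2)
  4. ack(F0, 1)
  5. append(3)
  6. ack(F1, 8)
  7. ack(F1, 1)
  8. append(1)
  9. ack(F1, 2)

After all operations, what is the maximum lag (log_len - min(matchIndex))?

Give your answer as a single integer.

Answer: 8

Derivation:
Op 1: append 1 -> log_len=1
Op 2: append 2 -> log_len=3
Op 3: append 2 -> log_len=5
Op 4: F0 acks idx 1 -> match: F0=1 F1=0; commitIndex=1
Op 5: append 3 -> log_len=8
Op 6: F1 acks idx 8 -> match: F0=1 F1=8; commitIndex=8
Op 7: F1 acks idx 1 -> match: F0=1 F1=8; commitIndex=8
Op 8: append 1 -> log_len=9
Op 9: F1 acks idx 2 -> match: F0=1 F1=8; commitIndex=8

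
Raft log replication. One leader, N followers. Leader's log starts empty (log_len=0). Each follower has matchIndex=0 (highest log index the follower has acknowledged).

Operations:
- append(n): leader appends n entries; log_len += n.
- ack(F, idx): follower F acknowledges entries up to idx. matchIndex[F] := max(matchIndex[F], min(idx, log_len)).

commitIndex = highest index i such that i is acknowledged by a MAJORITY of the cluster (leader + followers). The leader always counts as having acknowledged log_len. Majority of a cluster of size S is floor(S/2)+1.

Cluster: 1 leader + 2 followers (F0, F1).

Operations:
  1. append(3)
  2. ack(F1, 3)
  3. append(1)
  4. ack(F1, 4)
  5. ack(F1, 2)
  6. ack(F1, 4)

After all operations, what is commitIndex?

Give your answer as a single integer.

Answer: 4

Derivation:
Op 1: append 3 -> log_len=3
Op 2: F1 acks idx 3 -> match: F0=0 F1=3; commitIndex=3
Op 3: append 1 -> log_len=4
Op 4: F1 acks idx 4 -> match: F0=0 F1=4; commitIndex=4
Op 5: F1 acks idx 2 -> match: F0=0 F1=4; commitIndex=4
Op 6: F1 acks idx 4 -> match: F0=0 F1=4; commitIndex=4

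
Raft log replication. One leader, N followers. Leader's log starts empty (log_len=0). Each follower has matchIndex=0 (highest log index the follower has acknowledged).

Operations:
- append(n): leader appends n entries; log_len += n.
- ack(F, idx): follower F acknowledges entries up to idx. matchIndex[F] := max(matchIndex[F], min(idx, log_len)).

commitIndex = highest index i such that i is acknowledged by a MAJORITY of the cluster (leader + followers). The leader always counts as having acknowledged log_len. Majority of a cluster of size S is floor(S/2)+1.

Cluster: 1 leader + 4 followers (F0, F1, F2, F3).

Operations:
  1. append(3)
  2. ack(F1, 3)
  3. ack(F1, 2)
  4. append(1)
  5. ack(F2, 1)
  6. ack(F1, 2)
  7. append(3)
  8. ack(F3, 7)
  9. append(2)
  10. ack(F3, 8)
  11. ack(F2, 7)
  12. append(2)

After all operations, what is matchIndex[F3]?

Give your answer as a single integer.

Op 1: append 3 -> log_len=3
Op 2: F1 acks idx 3 -> match: F0=0 F1=3 F2=0 F3=0; commitIndex=0
Op 3: F1 acks idx 2 -> match: F0=0 F1=3 F2=0 F3=0; commitIndex=0
Op 4: append 1 -> log_len=4
Op 5: F2 acks idx 1 -> match: F0=0 F1=3 F2=1 F3=0; commitIndex=1
Op 6: F1 acks idx 2 -> match: F0=0 F1=3 F2=1 F3=0; commitIndex=1
Op 7: append 3 -> log_len=7
Op 8: F3 acks idx 7 -> match: F0=0 F1=3 F2=1 F3=7; commitIndex=3
Op 9: append 2 -> log_len=9
Op 10: F3 acks idx 8 -> match: F0=0 F1=3 F2=1 F3=8; commitIndex=3
Op 11: F2 acks idx 7 -> match: F0=0 F1=3 F2=7 F3=8; commitIndex=7
Op 12: append 2 -> log_len=11

Answer: 8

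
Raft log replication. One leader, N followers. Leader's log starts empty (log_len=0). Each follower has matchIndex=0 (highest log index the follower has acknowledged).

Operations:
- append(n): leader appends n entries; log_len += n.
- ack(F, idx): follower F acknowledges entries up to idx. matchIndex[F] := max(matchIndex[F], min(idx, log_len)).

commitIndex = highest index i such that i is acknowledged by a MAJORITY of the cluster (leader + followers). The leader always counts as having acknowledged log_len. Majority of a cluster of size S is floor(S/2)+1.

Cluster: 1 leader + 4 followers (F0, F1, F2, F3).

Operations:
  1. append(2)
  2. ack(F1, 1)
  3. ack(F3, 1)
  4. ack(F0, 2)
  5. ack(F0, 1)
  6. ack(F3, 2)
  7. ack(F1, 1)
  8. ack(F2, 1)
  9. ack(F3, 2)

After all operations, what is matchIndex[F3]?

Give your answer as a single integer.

Answer: 2

Derivation:
Op 1: append 2 -> log_len=2
Op 2: F1 acks idx 1 -> match: F0=0 F1=1 F2=0 F3=0; commitIndex=0
Op 3: F3 acks idx 1 -> match: F0=0 F1=1 F2=0 F3=1; commitIndex=1
Op 4: F0 acks idx 2 -> match: F0=2 F1=1 F2=0 F3=1; commitIndex=1
Op 5: F0 acks idx 1 -> match: F0=2 F1=1 F2=0 F3=1; commitIndex=1
Op 6: F3 acks idx 2 -> match: F0=2 F1=1 F2=0 F3=2; commitIndex=2
Op 7: F1 acks idx 1 -> match: F0=2 F1=1 F2=0 F3=2; commitIndex=2
Op 8: F2 acks idx 1 -> match: F0=2 F1=1 F2=1 F3=2; commitIndex=2
Op 9: F3 acks idx 2 -> match: F0=2 F1=1 F2=1 F3=2; commitIndex=2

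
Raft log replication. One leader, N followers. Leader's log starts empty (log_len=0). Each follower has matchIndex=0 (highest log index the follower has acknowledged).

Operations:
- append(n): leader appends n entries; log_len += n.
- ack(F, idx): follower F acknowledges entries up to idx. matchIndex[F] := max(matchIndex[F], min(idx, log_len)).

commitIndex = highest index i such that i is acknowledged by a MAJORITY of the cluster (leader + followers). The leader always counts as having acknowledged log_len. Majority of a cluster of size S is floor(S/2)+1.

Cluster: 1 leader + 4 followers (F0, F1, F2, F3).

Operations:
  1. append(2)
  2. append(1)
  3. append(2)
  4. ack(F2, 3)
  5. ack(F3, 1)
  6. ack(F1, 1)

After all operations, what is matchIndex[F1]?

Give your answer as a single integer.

Op 1: append 2 -> log_len=2
Op 2: append 1 -> log_len=3
Op 3: append 2 -> log_len=5
Op 4: F2 acks idx 3 -> match: F0=0 F1=0 F2=3 F3=0; commitIndex=0
Op 5: F3 acks idx 1 -> match: F0=0 F1=0 F2=3 F3=1; commitIndex=1
Op 6: F1 acks idx 1 -> match: F0=0 F1=1 F2=3 F3=1; commitIndex=1

Answer: 1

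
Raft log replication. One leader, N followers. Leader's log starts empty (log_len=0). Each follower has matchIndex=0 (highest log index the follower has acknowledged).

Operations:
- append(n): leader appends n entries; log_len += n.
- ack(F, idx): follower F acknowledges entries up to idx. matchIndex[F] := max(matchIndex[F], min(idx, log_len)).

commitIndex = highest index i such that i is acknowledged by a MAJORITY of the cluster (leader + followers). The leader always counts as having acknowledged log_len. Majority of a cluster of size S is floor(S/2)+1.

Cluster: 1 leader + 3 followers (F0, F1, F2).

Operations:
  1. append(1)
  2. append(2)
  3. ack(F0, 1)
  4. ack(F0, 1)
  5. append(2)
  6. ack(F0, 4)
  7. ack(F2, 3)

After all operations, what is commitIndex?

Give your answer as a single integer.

Answer: 3

Derivation:
Op 1: append 1 -> log_len=1
Op 2: append 2 -> log_len=3
Op 3: F0 acks idx 1 -> match: F0=1 F1=0 F2=0; commitIndex=0
Op 4: F0 acks idx 1 -> match: F0=1 F1=0 F2=0; commitIndex=0
Op 5: append 2 -> log_len=5
Op 6: F0 acks idx 4 -> match: F0=4 F1=0 F2=0; commitIndex=0
Op 7: F2 acks idx 3 -> match: F0=4 F1=0 F2=3; commitIndex=3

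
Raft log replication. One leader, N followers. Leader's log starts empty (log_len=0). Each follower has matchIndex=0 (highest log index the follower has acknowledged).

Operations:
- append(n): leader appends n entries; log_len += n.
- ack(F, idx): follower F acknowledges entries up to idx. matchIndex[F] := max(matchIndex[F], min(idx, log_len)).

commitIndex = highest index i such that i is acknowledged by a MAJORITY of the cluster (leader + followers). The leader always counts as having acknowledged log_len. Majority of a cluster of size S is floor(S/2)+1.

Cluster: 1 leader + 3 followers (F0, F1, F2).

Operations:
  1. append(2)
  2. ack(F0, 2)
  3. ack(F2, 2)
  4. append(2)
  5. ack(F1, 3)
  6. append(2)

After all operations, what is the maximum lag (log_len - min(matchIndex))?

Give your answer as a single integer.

Op 1: append 2 -> log_len=2
Op 2: F0 acks idx 2 -> match: F0=2 F1=0 F2=0; commitIndex=0
Op 3: F2 acks idx 2 -> match: F0=2 F1=0 F2=2; commitIndex=2
Op 4: append 2 -> log_len=4
Op 5: F1 acks idx 3 -> match: F0=2 F1=3 F2=2; commitIndex=2
Op 6: append 2 -> log_len=6

Answer: 4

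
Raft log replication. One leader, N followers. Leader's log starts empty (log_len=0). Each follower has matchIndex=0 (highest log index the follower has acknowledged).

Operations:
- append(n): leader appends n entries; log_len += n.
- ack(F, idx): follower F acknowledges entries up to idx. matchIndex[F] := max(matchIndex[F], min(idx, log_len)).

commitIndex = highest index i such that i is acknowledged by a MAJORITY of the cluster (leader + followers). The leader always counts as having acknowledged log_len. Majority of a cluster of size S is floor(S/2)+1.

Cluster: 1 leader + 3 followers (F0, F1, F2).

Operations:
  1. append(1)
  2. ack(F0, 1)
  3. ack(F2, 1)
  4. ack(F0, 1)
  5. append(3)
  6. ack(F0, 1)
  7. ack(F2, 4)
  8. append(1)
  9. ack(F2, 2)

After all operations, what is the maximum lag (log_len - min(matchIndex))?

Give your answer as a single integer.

Op 1: append 1 -> log_len=1
Op 2: F0 acks idx 1 -> match: F0=1 F1=0 F2=0; commitIndex=0
Op 3: F2 acks idx 1 -> match: F0=1 F1=0 F2=1; commitIndex=1
Op 4: F0 acks idx 1 -> match: F0=1 F1=0 F2=1; commitIndex=1
Op 5: append 3 -> log_len=4
Op 6: F0 acks idx 1 -> match: F0=1 F1=0 F2=1; commitIndex=1
Op 7: F2 acks idx 4 -> match: F0=1 F1=0 F2=4; commitIndex=1
Op 8: append 1 -> log_len=5
Op 9: F2 acks idx 2 -> match: F0=1 F1=0 F2=4; commitIndex=1

Answer: 5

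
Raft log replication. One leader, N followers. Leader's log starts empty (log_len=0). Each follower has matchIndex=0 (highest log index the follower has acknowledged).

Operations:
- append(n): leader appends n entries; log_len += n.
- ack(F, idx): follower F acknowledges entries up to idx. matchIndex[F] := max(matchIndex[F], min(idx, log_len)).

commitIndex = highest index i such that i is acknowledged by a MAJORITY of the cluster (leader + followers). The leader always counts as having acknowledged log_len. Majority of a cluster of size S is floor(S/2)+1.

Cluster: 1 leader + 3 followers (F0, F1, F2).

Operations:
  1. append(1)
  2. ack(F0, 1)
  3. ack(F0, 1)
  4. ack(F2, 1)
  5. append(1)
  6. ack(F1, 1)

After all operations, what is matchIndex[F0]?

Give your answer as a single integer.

Answer: 1

Derivation:
Op 1: append 1 -> log_len=1
Op 2: F0 acks idx 1 -> match: F0=1 F1=0 F2=0; commitIndex=0
Op 3: F0 acks idx 1 -> match: F0=1 F1=0 F2=0; commitIndex=0
Op 4: F2 acks idx 1 -> match: F0=1 F1=0 F2=1; commitIndex=1
Op 5: append 1 -> log_len=2
Op 6: F1 acks idx 1 -> match: F0=1 F1=1 F2=1; commitIndex=1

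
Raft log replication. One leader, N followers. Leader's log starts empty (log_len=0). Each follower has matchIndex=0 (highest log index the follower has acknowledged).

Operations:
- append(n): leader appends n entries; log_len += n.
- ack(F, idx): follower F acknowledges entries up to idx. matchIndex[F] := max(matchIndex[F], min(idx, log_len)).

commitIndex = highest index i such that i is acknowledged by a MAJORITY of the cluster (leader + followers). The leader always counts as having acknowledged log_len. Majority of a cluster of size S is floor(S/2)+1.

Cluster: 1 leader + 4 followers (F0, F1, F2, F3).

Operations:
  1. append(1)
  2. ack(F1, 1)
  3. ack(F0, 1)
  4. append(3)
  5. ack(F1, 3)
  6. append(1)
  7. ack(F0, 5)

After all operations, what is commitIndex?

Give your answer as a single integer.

Op 1: append 1 -> log_len=1
Op 2: F1 acks idx 1 -> match: F0=0 F1=1 F2=0 F3=0; commitIndex=0
Op 3: F0 acks idx 1 -> match: F0=1 F1=1 F2=0 F3=0; commitIndex=1
Op 4: append 3 -> log_len=4
Op 5: F1 acks idx 3 -> match: F0=1 F1=3 F2=0 F3=0; commitIndex=1
Op 6: append 1 -> log_len=5
Op 7: F0 acks idx 5 -> match: F0=5 F1=3 F2=0 F3=0; commitIndex=3

Answer: 3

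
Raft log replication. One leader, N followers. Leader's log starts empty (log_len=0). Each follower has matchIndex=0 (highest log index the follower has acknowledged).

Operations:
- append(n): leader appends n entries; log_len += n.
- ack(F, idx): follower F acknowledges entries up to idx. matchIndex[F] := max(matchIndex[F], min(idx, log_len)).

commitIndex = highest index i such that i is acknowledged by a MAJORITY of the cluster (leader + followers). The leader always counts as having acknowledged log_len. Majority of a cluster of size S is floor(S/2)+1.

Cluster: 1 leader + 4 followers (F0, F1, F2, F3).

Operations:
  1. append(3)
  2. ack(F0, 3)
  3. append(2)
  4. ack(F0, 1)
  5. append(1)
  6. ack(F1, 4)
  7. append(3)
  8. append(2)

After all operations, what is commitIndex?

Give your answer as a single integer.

Answer: 3

Derivation:
Op 1: append 3 -> log_len=3
Op 2: F0 acks idx 3 -> match: F0=3 F1=0 F2=0 F3=0; commitIndex=0
Op 3: append 2 -> log_len=5
Op 4: F0 acks idx 1 -> match: F0=3 F1=0 F2=0 F3=0; commitIndex=0
Op 5: append 1 -> log_len=6
Op 6: F1 acks idx 4 -> match: F0=3 F1=4 F2=0 F3=0; commitIndex=3
Op 7: append 3 -> log_len=9
Op 8: append 2 -> log_len=11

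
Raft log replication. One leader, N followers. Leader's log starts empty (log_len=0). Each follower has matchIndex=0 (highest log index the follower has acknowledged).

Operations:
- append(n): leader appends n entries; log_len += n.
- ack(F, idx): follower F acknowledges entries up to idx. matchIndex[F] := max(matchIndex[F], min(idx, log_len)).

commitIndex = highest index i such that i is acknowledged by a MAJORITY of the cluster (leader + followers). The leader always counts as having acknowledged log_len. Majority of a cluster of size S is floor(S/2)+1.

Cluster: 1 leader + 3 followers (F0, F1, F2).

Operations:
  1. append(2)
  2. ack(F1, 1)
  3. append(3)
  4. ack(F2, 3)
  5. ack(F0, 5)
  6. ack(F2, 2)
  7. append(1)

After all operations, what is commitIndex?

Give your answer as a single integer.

Op 1: append 2 -> log_len=2
Op 2: F1 acks idx 1 -> match: F0=0 F1=1 F2=0; commitIndex=0
Op 3: append 3 -> log_len=5
Op 4: F2 acks idx 3 -> match: F0=0 F1=1 F2=3; commitIndex=1
Op 5: F0 acks idx 5 -> match: F0=5 F1=1 F2=3; commitIndex=3
Op 6: F2 acks idx 2 -> match: F0=5 F1=1 F2=3; commitIndex=3
Op 7: append 1 -> log_len=6

Answer: 3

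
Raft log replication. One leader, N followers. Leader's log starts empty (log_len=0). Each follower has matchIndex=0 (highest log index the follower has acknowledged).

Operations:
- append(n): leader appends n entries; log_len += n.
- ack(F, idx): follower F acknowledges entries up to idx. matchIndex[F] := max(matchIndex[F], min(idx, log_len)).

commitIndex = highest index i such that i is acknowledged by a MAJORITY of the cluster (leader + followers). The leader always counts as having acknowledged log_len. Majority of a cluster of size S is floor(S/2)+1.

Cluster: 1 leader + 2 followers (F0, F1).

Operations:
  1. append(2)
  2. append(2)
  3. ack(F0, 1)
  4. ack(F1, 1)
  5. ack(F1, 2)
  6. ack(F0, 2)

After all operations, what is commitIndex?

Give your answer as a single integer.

Answer: 2

Derivation:
Op 1: append 2 -> log_len=2
Op 2: append 2 -> log_len=4
Op 3: F0 acks idx 1 -> match: F0=1 F1=0; commitIndex=1
Op 4: F1 acks idx 1 -> match: F0=1 F1=1; commitIndex=1
Op 5: F1 acks idx 2 -> match: F0=1 F1=2; commitIndex=2
Op 6: F0 acks idx 2 -> match: F0=2 F1=2; commitIndex=2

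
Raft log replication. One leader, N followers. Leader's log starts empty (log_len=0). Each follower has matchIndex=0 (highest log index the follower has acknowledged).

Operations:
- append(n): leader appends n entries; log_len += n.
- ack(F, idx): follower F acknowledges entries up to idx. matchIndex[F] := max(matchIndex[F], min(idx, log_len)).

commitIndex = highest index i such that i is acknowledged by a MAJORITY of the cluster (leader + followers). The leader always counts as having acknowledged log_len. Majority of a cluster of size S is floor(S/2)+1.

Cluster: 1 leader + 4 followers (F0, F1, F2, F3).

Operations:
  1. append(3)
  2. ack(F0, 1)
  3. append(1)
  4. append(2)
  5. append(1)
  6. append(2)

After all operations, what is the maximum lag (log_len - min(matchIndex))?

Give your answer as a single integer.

Op 1: append 3 -> log_len=3
Op 2: F0 acks idx 1 -> match: F0=1 F1=0 F2=0 F3=0; commitIndex=0
Op 3: append 1 -> log_len=4
Op 4: append 2 -> log_len=6
Op 5: append 1 -> log_len=7
Op 6: append 2 -> log_len=9

Answer: 9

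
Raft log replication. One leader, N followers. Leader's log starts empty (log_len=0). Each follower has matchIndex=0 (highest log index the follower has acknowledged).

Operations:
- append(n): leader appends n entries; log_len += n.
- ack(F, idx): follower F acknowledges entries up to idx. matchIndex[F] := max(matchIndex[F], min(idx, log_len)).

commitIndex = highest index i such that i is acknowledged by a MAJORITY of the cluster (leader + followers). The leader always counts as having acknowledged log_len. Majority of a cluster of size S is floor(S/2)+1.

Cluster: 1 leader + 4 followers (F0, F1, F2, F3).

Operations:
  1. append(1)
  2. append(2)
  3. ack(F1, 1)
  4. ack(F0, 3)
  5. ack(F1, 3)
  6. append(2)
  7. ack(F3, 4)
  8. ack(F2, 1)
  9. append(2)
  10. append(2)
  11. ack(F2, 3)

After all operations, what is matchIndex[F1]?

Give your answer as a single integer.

Answer: 3

Derivation:
Op 1: append 1 -> log_len=1
Op 2: append 2 -> log_len=3
Op 3: F1 acks idx 1 -> match: F0=0 F1=1 F2=0 F3=0; commitIndex=0
Op 4: F0 acks idx 3 -> match: F0=3 F1=1 F2=0 F3=0; commitIndex=1
Op 5: F1 acks idx 3 -> match: F0=3 F1=3 F2=0 F3=0; commitIndex=3
Op 6: append 2 -> log_len=5
Op 7: F3 acks idx 4 -> match: F0=3 F1=3 F2=0 F3=4; commitIndex=3
Op 8: F2 acks idx 1 -> match: F0=3 F1=3 F2=1 F3=4; commitIndex=3
Op 9: append 2 -> log_len=7
Op 10: append 2 -> log_len=9
Op 11: F2 acks idx 3 -> match: F0=3 F1=3 F2=3 F3=4; commitIndex=3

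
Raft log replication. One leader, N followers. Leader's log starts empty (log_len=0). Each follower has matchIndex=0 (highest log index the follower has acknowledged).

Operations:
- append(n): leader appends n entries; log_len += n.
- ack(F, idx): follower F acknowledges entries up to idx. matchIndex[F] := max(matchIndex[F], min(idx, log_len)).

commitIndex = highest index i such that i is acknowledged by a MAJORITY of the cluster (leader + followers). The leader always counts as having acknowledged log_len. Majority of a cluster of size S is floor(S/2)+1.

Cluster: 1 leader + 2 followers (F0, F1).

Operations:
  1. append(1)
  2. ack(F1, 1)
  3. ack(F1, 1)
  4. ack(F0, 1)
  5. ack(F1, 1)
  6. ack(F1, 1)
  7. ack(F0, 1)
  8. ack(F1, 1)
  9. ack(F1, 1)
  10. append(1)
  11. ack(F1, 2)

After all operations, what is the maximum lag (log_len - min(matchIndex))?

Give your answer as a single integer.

Op 1: append 1 -> log_len=1
Op 2: F1 acks idx 1 -> match: F0=0 F1=1; commitIndex=1
Op 3: F1 acks idx 1 -> match: F0=0 F1=1; commitIndex=1
Op 4: F0 acks idx 1 -> match: F0=1 F1=1; commitIndex=1
Op 5: F1 acks idx 1 -> match: F0=1 F1=1; commitIndex=1
Op 6: F1 acks idx 1 -> match: F0=1 F1=1; commitIndex=1
Op 7: F0 acks idx 1 -> match: F0=1 F1=1; commitIndex=1
Op 8: F1 acks idx 1 -> match: F0=1 F1=1; commitIndex=1
Op 9: F1 acks idx 1 -> match: F0=1 F1=1; commitIndex=1
Op 10: append 1 -> log_len=2
Op 11: F1 acks idx 2 -> match: F0=1 F1=2; commitIndex=2

Answer: 1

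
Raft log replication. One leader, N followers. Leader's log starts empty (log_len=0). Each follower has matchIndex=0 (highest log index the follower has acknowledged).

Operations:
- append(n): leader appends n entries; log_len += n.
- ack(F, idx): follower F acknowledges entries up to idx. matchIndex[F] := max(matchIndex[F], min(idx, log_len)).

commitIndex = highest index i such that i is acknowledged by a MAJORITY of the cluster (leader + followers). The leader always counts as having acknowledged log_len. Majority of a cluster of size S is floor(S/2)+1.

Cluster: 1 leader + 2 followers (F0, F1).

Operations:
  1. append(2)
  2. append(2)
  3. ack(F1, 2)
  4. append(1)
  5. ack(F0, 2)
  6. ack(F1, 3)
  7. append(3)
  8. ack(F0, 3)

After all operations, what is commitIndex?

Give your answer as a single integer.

Answer: 3

Derivation:
Op 1: append 2 -> log_len=2
Op 2: append 2 -> log_len=4
Op 3: F1 acks idx 2 -> match: F0=0 F1=2; commitIndex=2
Op 4: append 1 -> log_len=5
Op 5: F0 acks idx 2 -> match: F0=2 F1=2; commitIndex=2
Op 6: F1 acks idx 3 -> match: F0=2 F1=3; commitIndex=3
Op 7: append 3 -> log_len=8
Op 8: F0 acks idx 3 -> match: F0=3 F1=3; commitIndex=3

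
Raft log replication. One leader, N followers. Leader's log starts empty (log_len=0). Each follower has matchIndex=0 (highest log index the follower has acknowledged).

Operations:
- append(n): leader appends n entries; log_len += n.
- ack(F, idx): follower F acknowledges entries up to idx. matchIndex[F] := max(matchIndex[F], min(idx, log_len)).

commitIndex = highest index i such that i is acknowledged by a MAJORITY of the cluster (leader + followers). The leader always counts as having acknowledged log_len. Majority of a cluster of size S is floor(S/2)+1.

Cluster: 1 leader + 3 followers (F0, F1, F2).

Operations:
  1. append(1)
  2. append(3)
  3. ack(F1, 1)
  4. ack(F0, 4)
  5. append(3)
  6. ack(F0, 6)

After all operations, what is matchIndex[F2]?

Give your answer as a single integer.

Op 1: append 1 -> log_len=1
Op 2: append 3 -> log_len=4
Op 3: F1 acks idx 1 -> match: F0=0 F1=1 F2=0; commitIndex=0
Op 4: F0 acks idx 4 -> match: F0=4 F1=1 F2=0; commitIndex=1
Op 5: append 3 -> log_len=7
Op 6: F0 acks idx 6 -> match: F0=6 F1=1 F2=0; commitIndex=1

Answer: 0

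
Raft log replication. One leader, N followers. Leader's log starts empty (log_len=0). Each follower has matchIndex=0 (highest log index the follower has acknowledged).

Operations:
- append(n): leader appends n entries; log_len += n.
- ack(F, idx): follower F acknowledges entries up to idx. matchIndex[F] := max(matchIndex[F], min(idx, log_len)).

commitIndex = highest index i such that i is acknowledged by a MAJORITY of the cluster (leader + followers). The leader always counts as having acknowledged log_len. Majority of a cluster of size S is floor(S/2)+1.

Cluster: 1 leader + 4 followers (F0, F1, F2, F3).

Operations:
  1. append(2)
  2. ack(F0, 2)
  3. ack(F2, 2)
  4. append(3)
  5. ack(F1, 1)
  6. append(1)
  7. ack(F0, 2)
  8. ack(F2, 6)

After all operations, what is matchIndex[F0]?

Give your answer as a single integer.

Answer: 2

Derivation:
Op 1: append 2 -> log_len=2
Op 2: F0 acks idx 2 -> match: F0=2 F1=0 F2=0 F3=0; commitIndex=0
Op 3: F2 acks idx 2 -> match: F0=2 F1=0 F2=2 F3=0; commitIndex=2
Op 4: append 3 -> log_len=5
Op 5: F1 acks idx 1 -> match: F0=2 F1=1 F2=2 F3=0; commitIndex=2
Op 6: append 1 -> log_len=6
Op 7: F0 acks idx 2 -> match: F0=2 F1=1 F2=2 F3=0; commitIndex=2
Op 8: F2 acks idx 6 -> match: F0=2 F1=1 F2=6 F3=0; commitIndex=2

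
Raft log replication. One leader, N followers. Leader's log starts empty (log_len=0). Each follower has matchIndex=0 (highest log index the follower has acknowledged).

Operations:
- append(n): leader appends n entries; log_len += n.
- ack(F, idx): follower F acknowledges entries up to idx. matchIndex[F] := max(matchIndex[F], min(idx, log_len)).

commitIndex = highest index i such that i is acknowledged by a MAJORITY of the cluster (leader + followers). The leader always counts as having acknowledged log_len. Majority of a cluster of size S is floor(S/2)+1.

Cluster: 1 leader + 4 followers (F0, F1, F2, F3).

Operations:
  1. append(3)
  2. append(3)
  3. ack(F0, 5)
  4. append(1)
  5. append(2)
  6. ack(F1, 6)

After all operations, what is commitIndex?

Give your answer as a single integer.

Op 1: append 3 -> log_len=3
Op 2: append 3 -> log_len=6
Op 3: F0 acks idx 5 -> match: F0=5 F1=0 F2=0 F3=0; commitIndex=0
Op 4: append 1 -> log_len=7
Op 5: append 2 -> log_len=9
Op 6: F1 acks idx 6 -> match: F0=5 F1=6 F2=0 F3=0; commitIndex=5

Answer: 5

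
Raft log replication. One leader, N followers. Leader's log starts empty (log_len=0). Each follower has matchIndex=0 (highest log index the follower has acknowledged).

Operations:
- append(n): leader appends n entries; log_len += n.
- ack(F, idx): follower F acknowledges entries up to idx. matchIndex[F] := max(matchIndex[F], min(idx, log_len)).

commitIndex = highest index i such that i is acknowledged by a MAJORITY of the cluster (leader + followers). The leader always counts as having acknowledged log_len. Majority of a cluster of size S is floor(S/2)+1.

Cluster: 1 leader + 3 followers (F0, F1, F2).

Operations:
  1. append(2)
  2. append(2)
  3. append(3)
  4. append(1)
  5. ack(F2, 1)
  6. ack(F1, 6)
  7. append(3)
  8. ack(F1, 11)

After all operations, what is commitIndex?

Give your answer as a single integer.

Op 1: append 2 -> log_len=2
Op 2: append 2 -> log_len=4
Op 3: append 3 -> log_len=7
Op 4: append 1 -> log_len=8
Op 5: F2 acks idx 1 -> match: F0=0 F1=0 F2=1; commitIndex=0
Op 6: F1 acks idx 6 -> match: F0=0 F1=6 F2=1; commitIndex=1
Op 7: append 3 -> log_len=11
Op 8: F1 acks idx 11 -> match: F0=0 F1=11 F2=1; commitIndex=1

Answer: 1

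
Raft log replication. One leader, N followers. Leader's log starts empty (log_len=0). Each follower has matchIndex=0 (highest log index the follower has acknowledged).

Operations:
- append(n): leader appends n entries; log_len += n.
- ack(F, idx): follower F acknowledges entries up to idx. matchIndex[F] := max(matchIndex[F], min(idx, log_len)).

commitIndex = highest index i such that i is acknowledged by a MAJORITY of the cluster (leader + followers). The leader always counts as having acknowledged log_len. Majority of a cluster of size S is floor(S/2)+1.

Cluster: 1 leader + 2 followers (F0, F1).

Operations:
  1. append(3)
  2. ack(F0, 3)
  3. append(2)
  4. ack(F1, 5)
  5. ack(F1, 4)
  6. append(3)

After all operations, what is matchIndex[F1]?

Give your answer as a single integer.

Answer: 5

Derivation:
Op 1: append 3 -> log_len=3
Op 2: F0 acks idx 3 -> match: F0=3 F1=0; commitIndex=3
Op 3: append 2 -> log_len=5
Op 4: F1 acks idx 5 -> match: F0=3 F1=5; commitIndex=5
Op 5: F1 acks idx 4 -> match: F0=3 F1=5; commitIndex=5
Op 6: append 3 -> log_len=8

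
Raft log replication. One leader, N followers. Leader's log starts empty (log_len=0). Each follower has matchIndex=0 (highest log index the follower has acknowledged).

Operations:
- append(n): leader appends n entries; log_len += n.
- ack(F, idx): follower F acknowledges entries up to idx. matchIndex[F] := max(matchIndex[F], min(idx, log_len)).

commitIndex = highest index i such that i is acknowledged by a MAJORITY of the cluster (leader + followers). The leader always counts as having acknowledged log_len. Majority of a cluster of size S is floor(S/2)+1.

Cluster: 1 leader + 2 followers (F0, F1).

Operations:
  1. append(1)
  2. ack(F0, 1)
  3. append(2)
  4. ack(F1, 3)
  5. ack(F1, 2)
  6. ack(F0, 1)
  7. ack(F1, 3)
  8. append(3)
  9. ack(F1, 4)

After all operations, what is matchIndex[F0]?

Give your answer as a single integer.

Op 1: append 1 -> log_len=1
Op 2: F0 acks idx 1 -> match: F0=1 F1=0; commitIndex=1
Op 3: append 2 -> log_len=3
Op 4: F1 acks idx 3 -> match: F0=1 F1=3; commitIndex=3
Op 5: F1 acks idx 2 -> match: F0=1 F1=3; commitIndex=3
Op 6: F0 acks idx 1 -> match: F0=1 F1=3; commitIndex=3
Op 7: F1 acks idx 3 -> match: F0=1 F1=3; commitIndex=3
Op 8: append 3 -> log_len=6
Op 9: F1 acks idx 4 -> match: F0=1 F1=4; commitIndex=4

Answer: 1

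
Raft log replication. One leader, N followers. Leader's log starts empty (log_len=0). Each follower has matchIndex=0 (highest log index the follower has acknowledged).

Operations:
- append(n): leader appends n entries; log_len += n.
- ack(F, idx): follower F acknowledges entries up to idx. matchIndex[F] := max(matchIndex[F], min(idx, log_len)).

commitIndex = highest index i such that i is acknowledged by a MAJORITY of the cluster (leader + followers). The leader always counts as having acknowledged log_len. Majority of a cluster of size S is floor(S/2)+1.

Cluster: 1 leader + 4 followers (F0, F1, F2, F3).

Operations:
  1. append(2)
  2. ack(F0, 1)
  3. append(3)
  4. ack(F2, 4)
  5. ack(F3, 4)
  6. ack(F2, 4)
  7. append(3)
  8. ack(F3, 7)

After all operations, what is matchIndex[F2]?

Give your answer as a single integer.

Op 1: append 2 -> log_len=2
Op 2: F0 acks idx 1 -> match: F0=1 F1=0 F2=0 F3=0; commitIndex=0
Op 3: append 3 -> log_len=5
Op 4: F2 acks idx 4 -> match: F0=1 F1=0 F2=4 F3=0; commitIndex=1
Op 5: F3 acks idx 4 -> match: F0=1 F1=0 F2=4 F3=4; commitIndex=4
Op 6: F2 acks idx 4 -> match: F0=1 F1=0 F2=4 F3=4; commitIndex=4
Op 7: append 3 -> log_len=8
Op 8: F3 acks idx 7 -> match: F0=1 F1=0 F2=4 F3=7; commitIndex=4

Answer: 4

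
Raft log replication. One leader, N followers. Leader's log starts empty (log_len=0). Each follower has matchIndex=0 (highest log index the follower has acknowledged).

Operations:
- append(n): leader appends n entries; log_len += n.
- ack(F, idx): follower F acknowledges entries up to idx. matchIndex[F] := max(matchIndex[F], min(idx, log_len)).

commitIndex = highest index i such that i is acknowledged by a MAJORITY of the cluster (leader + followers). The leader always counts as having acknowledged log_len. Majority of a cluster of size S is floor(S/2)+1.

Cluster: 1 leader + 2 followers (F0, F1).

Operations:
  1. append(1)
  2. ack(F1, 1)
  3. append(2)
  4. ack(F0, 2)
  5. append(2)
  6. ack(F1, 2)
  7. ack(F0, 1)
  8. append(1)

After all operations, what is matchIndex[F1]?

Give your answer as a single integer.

Answer: 2

Derivation:
Op 1: append 1 -> log_len=1
Op 2: F1 acks idx 1 -> match: F0=0 F1=1; commitIndex=1
Op 3: append 2 -> log_len=3
Op 4: F0 acks idx 2 -> match: F0=2 F1=1; commitIndex=2
Op 5: append 2 -> log_len=5
Op 6: F1 acks idx 2 -> match: F0=2 F1=2; commitIndex=2
Op 7: F0 acks idx 1 -> match: F0=2 F1=2; commitIndex=2
Op 8: append 1 -> log_len=6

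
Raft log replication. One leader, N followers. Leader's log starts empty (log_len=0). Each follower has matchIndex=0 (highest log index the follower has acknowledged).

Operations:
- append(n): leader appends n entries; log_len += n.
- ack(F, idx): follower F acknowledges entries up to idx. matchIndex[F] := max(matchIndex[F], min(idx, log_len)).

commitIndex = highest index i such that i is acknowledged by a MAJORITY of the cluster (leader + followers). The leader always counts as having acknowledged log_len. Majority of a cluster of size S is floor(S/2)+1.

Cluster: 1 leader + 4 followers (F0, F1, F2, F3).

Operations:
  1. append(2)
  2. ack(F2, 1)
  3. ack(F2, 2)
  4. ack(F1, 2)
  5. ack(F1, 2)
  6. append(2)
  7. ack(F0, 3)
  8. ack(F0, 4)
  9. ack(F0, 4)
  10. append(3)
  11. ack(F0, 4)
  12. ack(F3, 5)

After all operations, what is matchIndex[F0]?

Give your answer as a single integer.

Op 1: append 2 -> log_len=2
Op 2: F2 acks idx 1 -> match: F0=0 F1=0 F2=1 F3=0; commitIndex=0
Op 3: F2 acks idx 2 -> match: F0=0 F1=0 F2=2 F3=0; commitIndex=0
Op 4: F1 acks idx 2 -> match: F0=0 F1=2 F2=2 F3=0; commitIndex=2
Op 5: F1 acks idx 2 -> match: F0=0 F1=2 F2=2 F3=0; commitIndex=2
Op 6: append 2 -> log_len=4
Op 7: F0 acks idx 3 -> match: F0=3 F1=2 F2=2 F3=0; commitIndex=2
Op 8: F0 acks idx 4 -> match: F0=4 F1=2 F2=2 F3=0; commitIndex=2
Op 9: F0 acks idx 4 -> match: F0=4 F1=2 F2=2 F3=0; commitIndex=2
Op 10: append 3 -> log_len=7
Op 11: F0 acks idx 4 -> match: F0=4 F1=2 F2=2 F3=0; commitIndex=2
Op 12: F3 acks idx 5 -> match: F0=4 F1=2 F2=2 F3=5; commitIndex=4

Answer: 4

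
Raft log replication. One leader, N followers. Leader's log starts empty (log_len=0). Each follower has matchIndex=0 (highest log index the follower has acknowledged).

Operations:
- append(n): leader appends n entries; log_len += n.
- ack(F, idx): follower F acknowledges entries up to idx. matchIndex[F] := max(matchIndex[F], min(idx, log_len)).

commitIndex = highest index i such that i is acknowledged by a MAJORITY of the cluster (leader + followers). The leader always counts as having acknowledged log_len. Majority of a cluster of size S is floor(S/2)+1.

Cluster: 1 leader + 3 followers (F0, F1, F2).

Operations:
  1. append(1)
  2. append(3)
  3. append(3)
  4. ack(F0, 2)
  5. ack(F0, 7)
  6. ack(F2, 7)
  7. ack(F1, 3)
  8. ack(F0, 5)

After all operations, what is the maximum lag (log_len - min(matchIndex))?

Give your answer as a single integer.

Answer: 4

Derivation:
Op 1: append 1 -> log_len=1
Op 2: append 3 -> log_len=4
Op 3: append 3 -> log_len=7
Op 4: F0 acks idx 2 -> match: F0=2 F1=0 F2=0; commitIndex=0
Op 5: F0 acks idx 7 -> match: F0=7 F1=0 F2=0; commitIndex=0
Op 6: F2 acks idx 7 -> match: F0=7 F1=0 F2=7; commitIndex=7
Op 7: F1 acks idx 3 -> match: F0=7 F1=3 F2=7; commitIndex=7
Op 8: F0 acks idx 5 -> match: F0=7 F1=3 F2=7; commitIndex=7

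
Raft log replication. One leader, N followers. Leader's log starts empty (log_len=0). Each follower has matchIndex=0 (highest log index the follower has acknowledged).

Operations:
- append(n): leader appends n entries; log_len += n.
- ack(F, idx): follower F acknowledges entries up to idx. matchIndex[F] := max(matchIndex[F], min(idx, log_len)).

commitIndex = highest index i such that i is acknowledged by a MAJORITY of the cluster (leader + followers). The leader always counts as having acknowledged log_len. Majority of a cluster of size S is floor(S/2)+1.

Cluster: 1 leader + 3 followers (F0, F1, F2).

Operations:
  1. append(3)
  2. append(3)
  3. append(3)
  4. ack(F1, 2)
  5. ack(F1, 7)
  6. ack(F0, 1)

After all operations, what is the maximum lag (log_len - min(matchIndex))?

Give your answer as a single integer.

Op 1: append 3 -> log_len=3
Op 2: append 3 -> log_len=6
Op 3: append 3 -> log_len=9
Op 4: F1 acks idx 2 -> match: F0=0 F1=2 F2=0; commitIndex=0
Op 5: F1 acks idx 7 -> match: F0=0 F1=7 F2=0; commitIndex=0
Op 6: F0 acks idx 1 -> match: F0=1 F1=7 F2=0; commitIndex=1

Answer: 9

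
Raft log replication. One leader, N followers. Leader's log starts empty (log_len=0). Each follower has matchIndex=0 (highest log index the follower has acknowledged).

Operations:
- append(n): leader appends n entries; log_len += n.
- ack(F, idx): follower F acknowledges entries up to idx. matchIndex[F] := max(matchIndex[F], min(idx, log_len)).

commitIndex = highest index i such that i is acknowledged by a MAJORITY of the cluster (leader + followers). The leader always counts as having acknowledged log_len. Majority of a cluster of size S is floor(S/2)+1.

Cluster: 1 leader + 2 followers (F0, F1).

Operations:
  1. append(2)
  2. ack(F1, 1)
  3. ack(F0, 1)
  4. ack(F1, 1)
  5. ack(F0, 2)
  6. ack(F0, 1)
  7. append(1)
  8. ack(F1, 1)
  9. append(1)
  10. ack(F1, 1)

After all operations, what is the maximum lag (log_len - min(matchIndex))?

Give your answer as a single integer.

Answer: 3

Derivation:
Op 1: append 2 -> log_len=2
Op 2: F1 acks idx 1 -> match: F0=0 F1=1; commitIndex=1
Op 3: F0 acks idx 1 -> match: F0=1 F1=1; commitIndex=1
Op 4: F1 acks idx 1 -> match: F0=1 F1=1; commitIndex=1
Op 5: F0 acks idx 2 -> match: F0=2 F1=1; commitIndex=2
Op 6: F0 acks idx 1 -> match: F0=2 F1=1; commitIndex=2
Op 7: append 1 -> log_len=3
Op 8: F1 acks idx 1 -> match: F0=2 F1=1; commitIndex=2
Op 9: append 1 -> log_len=4
Op 10: F1 acks idx 1 -> match: F0=2 F1=1; commitIndex=2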